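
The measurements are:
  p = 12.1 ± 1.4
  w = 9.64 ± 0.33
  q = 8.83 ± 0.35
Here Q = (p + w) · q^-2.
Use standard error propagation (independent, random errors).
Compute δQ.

0.0288

Let u = p + w = 21.7. δu = √(δp² + δw²) = √(1.96 + 0.109) = 1.44, so δu/u = 0.0662.
Q is then a monomial in u, q:
δQ/Q = √((δu/u)² + (-2·δq/q)²) = √(0.00438 + 0.00628) = 0.103
Q = 0.279, so δQ = 0.103 × 0.279 = 0.0288.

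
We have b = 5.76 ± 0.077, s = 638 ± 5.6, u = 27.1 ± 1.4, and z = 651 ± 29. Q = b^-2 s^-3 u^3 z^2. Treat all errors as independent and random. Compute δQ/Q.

Relative error in a monomial: (δQ/Q)² = Σ (nᵢ · δxᵢ/xᵢ)².
  (-2·δb/b)² = (-2×0.0134)² = 0.000715;  (-3·δs/s)² = (-3×0.00878)² = 0.000693;  (3·δu/u)² = (3×0.0517)² = 0.0240;  (2·δz/z)² = (2×0.0445)² = 0.00794
δQ/Q = √(0.0334) = 0.183

0.183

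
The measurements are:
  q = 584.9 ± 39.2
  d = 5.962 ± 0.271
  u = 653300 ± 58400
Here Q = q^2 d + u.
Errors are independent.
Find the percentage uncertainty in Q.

Let p = q^2·d = 2.04e+06. δp/p = √((2·δq/q)² + (1·δd/d)²) = √(0.0180 + 0.00207) = 0.142, so δp = 2.89e+05.
Q = p + u: δQ = √(δp² + δu²) = √(8.33e+10 + 3.41e+09) = 2.95e+05
Q = 2.693e+06, so δQ/Q = 2.95e+05/2.693e+06 = 0.109.

10.9%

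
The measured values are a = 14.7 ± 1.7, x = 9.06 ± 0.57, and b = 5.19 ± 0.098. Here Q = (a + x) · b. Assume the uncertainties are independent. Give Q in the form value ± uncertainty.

Let u = a + x = 23.8. δu = √(δa² + δx²) = √(2.89 + 0.325) = 1.79, so δu/u = 0.0755.
Q is then a monomial in u, b:
δQ/Q = √((δu/u)² + (1·δb/b)²) = √(0.00569 + 0.000357) = 0.0778
Q = 123, so δQ = 0.0778 × 123 = 9.59.

123 ± 9.59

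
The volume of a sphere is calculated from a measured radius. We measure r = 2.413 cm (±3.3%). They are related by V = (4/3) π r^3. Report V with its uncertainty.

V is a product of powers, so relative uncertainties combine in quadrature:
  (3·δr/r)² = (3×0.0330)² = 0.00980
δV/V = √(0.00980) = 0.0990
V = 58.85 cm^3, so δV = 0.0990 × 58.85 = 5.83 cm^3.

58.85 ± 5.83 cm^3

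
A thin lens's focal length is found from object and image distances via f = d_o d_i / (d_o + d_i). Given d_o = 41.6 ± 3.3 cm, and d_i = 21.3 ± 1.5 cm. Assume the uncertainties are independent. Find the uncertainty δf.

0.757 cm

∂f/∂d_o = (d_i/(d_o+d_i))² = 0.115;  ∂f/∂d_i = (d_o/(d_o+d_i))² = 0.437
δf = √((∂f/∂d_o · δd_o)² + (∂f/∂d_i · δd_i)²) = √(0.143 + 0.430) = 0.757 cm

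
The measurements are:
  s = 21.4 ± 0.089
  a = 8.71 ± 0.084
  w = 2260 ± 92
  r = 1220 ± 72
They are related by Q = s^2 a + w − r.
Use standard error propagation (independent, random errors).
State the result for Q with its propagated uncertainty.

Let p = s^2·a = 3990. δp/p = √((2·δs/s)² + (1·δa/a)²) = √(6.92e-05 + 9.3e-05) = 0.0127, so δp = 50.8.
Q = p + w − r: δQ = √(δp² + δw² + δr²) = √(2580 + 8460 + 5180) = 127
Q = 5030.

5030 ± 127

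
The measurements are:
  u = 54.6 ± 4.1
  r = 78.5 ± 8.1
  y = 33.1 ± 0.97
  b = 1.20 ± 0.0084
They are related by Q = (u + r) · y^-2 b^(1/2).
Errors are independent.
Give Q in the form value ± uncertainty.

Let w = u + r = 133. δw = √(δu² + δr²) = √(16.8 + 65.6) = 9.08, so δw/w = 0.0682.
Q is then a monomial in w, y, b:
δQ/Q = √((δw/w)² + (-2·δy/y)² + (½·δb/b)²) = √(0.00465 + 0.00344 + 1.23e-05) = 0.0900
Q = 0.133, so δQ = 0.0900 × 0.133 = 0.0120.

0.133 ± 0.0120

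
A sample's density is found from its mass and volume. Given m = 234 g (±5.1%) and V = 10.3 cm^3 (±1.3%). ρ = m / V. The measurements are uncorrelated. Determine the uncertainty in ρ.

ρ is a product of powers, so relative uncertainties combine in quadrature:
  (1·δm/m)² = (1×0.0510)² = 0.00260;  (-1·δV/V)² = (-1×0.0130)² = 0.000169
δρ/ρ = √(0.00277) = 0.0526
ρ = 22.7 g/cm^3, so δρ = 0.0526 × 22.7 = 1.20 g/cm^3.

1.20 g/cm^3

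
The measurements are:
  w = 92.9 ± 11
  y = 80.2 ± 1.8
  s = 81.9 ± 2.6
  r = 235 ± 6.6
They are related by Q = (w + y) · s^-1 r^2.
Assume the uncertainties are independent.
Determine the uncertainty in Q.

10600

Let u = w + y = 173. δu = √(δw² + δy²) = √(121 + 3.24) = 11.1, so δu/u = 0.0644.
Q is then a monomial in u, s, r:
δQ/Q = √((δu/u)² + (-1·δs/s)² + (2·δr/r)²) = √(0.00415 + 0.00101 + 0.00316) = 0.0912
Q = 1.17e+05, so δQ = 0.0912 × 1.17e+05 = 10600.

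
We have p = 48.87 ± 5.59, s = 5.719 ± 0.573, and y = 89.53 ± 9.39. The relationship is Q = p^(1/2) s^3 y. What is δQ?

37900

Q is a product of powers, so relative uncertainties combine in quadrature:
  (½·δp/p)² = (0.5×0.114)² = 0.00327;  (3·δs/s)² = (3×0.100)² = 0.0903;  (1·δy/y)² = (1×0.105)² = 0.0110
δQ/Q = √(0.105) = 0.323
Q = 117100, so δQ = 0.323 × 117100 = 37900.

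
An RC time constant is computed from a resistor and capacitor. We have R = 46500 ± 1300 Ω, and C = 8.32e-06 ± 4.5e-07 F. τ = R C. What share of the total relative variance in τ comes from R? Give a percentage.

21.1%

(δτ/τ)² = (1·δR/R)² + (1·δC/C)²
  R term: (1×0.0280)² = 0.000782
  C term: (1×0.0541)² = 0.00293
Total = 0.00371. Share from R = 0.000782/0.00371 = 0.211.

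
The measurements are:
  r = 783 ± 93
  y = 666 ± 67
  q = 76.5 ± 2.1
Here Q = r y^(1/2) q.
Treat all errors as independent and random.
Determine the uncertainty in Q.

Relative error in a monomial: (δQ/Q)² = Σ (nᵢ · δxᵢ/xᵢ)².
  (1·δr/r)² = (1×0.119)² = 0.0141;  (½·δy/y)² = (0.5×0.101)² = 0.00253;  (1·δq/q)² = (1×0.0275)² = 0.000754
δQ/Q = √(0.0174) = 0.132
Q = 1.55e+06, so δQ = 0.132 × 1.55e+06 = 2.04e+05.

2.04e+05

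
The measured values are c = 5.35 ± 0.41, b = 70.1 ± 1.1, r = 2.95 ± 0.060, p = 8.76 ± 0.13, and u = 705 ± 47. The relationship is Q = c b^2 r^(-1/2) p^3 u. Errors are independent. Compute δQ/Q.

0.116

Products/powers → add relative errors in quadrature, weighted by exponent:
  (1·δc/c)² = (1×0.0766)² = 0.00587;  (2·δb/b)² = (2×0.0157)² = 0.000985;  (−½·δr/r)² = (-0.5×0.0203)² = 0.000103;  (3·δp/p)² = (3×0.0148)² = 0.00198;  (1·δu/u)² = (1×0.0667)² = 0.00444
δQ/Q = √(0.0134) = 0.116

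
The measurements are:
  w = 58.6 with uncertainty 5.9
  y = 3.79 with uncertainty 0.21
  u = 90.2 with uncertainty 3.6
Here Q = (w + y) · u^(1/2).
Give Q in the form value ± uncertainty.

593 ± 57.3

Let h = w + y = 62.4. δh = √(δw² + δy²) = √(34.8 + 0.0441) = 5.90, so δh/h = 0.0946.
Q is then a monomial in h, u:
δQ/Q = √((δh/h)² + (½·δu/u)²) = √(0.00895 + 0.000398) = 0.0967
Q = 593, so δQ = 0.0967 × 593 = 57.3.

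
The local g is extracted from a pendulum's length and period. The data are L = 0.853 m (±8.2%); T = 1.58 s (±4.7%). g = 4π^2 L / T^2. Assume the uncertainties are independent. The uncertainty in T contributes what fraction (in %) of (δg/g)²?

56.8%

(δg/g)² = (1·δL/L)² + (-2·δT/T)²
  L term: (1×0.0820)² = 0.00672
  T term: (-2×0.0470)² = 0.00884
Total = 0.0156. Share from T = 0.00884/0.0156 = 0.568.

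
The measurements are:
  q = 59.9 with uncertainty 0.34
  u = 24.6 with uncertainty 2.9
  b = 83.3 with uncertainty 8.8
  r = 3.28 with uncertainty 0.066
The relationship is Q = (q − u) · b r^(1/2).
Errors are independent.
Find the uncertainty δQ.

Let w = q − u = 35.3. δw = √(δq² + δu²) = √(0.116 + 8.41) = 2.92, so δw/w = 0.0827.
Q is then a monomial in w, b, r:
δQ/Q = √((δw/w)² + (1·δb/b)² + (½·δr/r)²) = √(0.00684 + 0.0112 + 0.000101) = 0.135
Q = 5330, so δQ = 0.135 × 5330 = 717.

717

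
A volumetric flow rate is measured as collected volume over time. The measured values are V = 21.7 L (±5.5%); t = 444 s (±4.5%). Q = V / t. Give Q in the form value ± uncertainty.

Relative error in a monomial: (δQ/Q)² = Σ (nᵢ · δxᵢ/xᵢ)².
  (1·δV/V)² = (1×0.0550)² = 0.00302;  (-1·δt/t)² = (-1×0.0450)² = 0.00202
δQ/Q = √(0.00505) = 0.0711
Q = 0.0489 L/s, so δQ = 0.0711 × 0.0489 = 0.00347 L/s.

0.0489 ± 0.00347 L/s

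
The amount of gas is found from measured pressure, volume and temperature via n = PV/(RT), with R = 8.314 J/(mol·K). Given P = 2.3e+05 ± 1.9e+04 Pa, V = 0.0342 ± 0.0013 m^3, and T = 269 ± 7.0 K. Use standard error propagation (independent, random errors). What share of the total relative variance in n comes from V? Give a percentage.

16.2%

(δn/n)² = (1·δP/P)² + (1·δV/V)² + (-1·δT/T)²
  P term: (1×0.0826)² = 0.00682
  V term: (1×0.0380)² = 0.00144
  T term: (-1×0.0260)² = 0.000677
Total = 0.00895. Share from V = 0.00144/0.00895 = 0.162.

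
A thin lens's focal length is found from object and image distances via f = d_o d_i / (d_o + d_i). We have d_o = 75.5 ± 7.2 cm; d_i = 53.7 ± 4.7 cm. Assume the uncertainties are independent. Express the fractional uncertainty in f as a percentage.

6.47%

∂f/∂d_o = (d_i/(d_o+d_i))² = 0.173;  ∂f/∂d_i = (d_o/(d_o+d_i))² = 0.341
δf = √((∂f/∂d_o · δd_o)² + (∂f/∂d_i · δd_i)²) = √(1.55 + 2.58) = 2.03 cm
f = 31.4 cm, so δf/f = 2.03/31.4 = 0.0647.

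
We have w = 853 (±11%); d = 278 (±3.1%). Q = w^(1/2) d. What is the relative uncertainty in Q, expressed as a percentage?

6.31%

For a monomial Q ∝ w^(1/2), d, fractional errors add in quadrature:
  (½·δw/w)² = (0.5×0.110)² = 0.00302;  (1·δd/d)² = (1×0.0310)² = 0.000961
δQ/Q = √(0.00399) = 0.0631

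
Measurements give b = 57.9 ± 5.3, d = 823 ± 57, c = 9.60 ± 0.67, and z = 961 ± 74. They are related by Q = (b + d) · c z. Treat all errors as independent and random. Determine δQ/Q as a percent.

Let u = b + d = 881. δu = √(δb² + δd²) = √(28.1 + 3250) = 57.2, so δu/u = 0.0650.
Q is then a monomial in u, c, z:
δQ/Q = √((δu/u)² + (1·δc/c)² + (1·δz/z)²) = √(0.00422 + 0.00487 + 0.00593) = 0.123

12.3%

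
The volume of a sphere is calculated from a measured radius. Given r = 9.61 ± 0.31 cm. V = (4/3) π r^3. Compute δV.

Relative error in a monomial: (δV/V)² = Σ (nᵢ · δxᵢ/xᵢ)².
  (3·δr/r)² = (3×0.0323)² = 0.00937
δV/V = √(0.00937) = 0.0968
V = 3720 cm^3, so δV = 0.0968 × 3720 = 360 cm^3.

360 cm^3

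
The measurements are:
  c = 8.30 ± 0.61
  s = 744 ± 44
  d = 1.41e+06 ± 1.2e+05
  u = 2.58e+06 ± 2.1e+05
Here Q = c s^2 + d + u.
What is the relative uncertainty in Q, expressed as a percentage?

Let p = c·s^2 = 4.59e+06. δp/p = √((1·δc/c)² + (2·δs/s)²) = √(0.00540 + 0.0140) = 0.139, so δp = 6.4e+05.
Q = p + d + u: δQ = √(δp² + δd² + δu²) = √(4.09e+11 + 1.44e+10 + 4.41e+10) = 6.84e+05
Q = 8.58e+06, so δQ/Q = 6.84e+05/8.58e+06 = 0.0797.

7.97%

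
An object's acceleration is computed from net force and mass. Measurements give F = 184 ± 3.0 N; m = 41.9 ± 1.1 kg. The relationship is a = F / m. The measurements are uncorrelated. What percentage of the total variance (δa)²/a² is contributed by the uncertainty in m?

(δa/a)² = (1·δF/F)² + (-1·δm/m)²
  F term: (1×0.0163)² = 0.000266
  m term: (-1×0.0263)² = 0.000689
Total = 0.000955. Share from m = 0.000689/0.000955 = 0.722.

72.2%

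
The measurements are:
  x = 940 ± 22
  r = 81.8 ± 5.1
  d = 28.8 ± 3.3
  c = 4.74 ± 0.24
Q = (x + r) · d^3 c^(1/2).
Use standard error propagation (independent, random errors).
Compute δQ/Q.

Let u = x + r = 1020. δu = √(δx² + δr²) = √(484 + 26.0) = 22.6, so δu/u = 0.0221.
Q is then a monomial in u, d, c:
δQ/Q = √((δu/u)² + (3·δd/d)² + (½·δc/c)²) = √(0.000488 + 0.118 + 0.000641) = 0.345

0.345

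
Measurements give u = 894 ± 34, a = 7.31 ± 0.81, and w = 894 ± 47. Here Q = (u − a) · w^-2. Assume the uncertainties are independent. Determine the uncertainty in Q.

0.000124

Let h = u − a = 887. δh = √(δu² + δa²) = √(1160 + 0.656) = 34.0, so δh/h = 0.0384.
Q is then a monomial in h, w:
δQ/Q = √((δh/h)² + (-2·δw/w)²) = √(0.00147 + 0.0111) = 0.112
Q = 0.00111, so δQ = 0.112 × 0.00111 = 0.000124.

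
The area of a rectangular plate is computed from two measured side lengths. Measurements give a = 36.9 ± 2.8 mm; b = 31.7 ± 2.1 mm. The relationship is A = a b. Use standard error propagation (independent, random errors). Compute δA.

118 mm^2

Relative error in a monomial: (δA/A)² = Σ (nᵢ · δxᵢ/xᵢ)².
  (1·δa/a)² = (1×0.0759)² = 0.00576;  (1·δb/b)² = (1×0.0662)² = 0.00439
δA/A = √(0.0101) = 0.101
A = 1170 mm^2, so δA = 0.101 × 1170 = 118 mm^2.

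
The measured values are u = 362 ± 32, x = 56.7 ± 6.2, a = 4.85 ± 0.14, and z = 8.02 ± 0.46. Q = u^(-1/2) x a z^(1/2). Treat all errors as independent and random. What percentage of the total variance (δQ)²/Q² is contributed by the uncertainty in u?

(δQ/Q)² = (−½·δu/u)² + (1·δx/x)² + (1·δa/a)² + (½·δz/z)²
  u term: (-0.5×0.0884)² = 0.00195
  x term: (1×0.109)² = 0.0120
  a term: (1×0.0289)² = 0.000833
  z term: (0.5×0.0574)² = 0.000822
Total = 0.0156. Share from u = 0.00195/0.0156 = 0.125.

12.5%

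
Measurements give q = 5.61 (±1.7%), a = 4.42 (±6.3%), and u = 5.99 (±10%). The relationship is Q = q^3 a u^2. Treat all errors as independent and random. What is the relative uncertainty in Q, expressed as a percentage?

21.6%

Q is a product of powers, so relative uncertainties combine in quadrature:
  (3·δq/q)² = (3×0.0170)² = 0.00260;  (1·δa/a)² = (1×0.0630)² = 0.00397;  (2·δu/u)² = (2×0.100)² = 0.0400
δQ/Q = √(0.0466) = 0.216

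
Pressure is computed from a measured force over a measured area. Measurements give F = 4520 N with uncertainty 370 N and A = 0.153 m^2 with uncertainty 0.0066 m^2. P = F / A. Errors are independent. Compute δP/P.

P is a product of powers, so relative uncertainties combine in quadrature:
  (1·δF/F)² = (1×0.0819)² = 0.00670;  (-1·δA/A)² = (-1×0.0431)² = 0.00186
δP/P = √(0.00856) = 0.0925

0.0925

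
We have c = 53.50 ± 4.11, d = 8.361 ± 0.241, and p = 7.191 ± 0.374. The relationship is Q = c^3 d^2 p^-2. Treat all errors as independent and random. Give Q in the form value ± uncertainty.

207000 ± 53700

For a monomial Q ∝ c^3, d^2, p^-2, fractional errors add in quadrature:
  (3·δc/c)² = (3×0.0768)² = 0.0531;  (2·δd/d)² = (2×0.0288)² = 0.00332;  (-2·δp/p)² = (-2×0.0520)² = 0.0108
δQ/Q = √(0.0673) = 0.259
Q = 207000, so δQ = 0.259 × 207000 = 53700.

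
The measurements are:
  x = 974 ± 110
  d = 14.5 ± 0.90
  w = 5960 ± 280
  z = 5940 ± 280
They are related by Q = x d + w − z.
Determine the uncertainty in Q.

Let p = x·d = 14100. δp/p = √((1·δx/x)² + (1·δd/d)²) = √(0.0128 + 0.00385) = 0.129, so δp = 1820.
Q = p + w − z: δQ = √(δp² + δw² + δz²) = √(3.31e+06 + 78400 + 78400) = 1860

1860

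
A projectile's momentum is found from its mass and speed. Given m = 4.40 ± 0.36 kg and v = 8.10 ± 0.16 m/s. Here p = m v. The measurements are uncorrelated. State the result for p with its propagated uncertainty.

35.6 ± 3.00 kg·m/s

p is a product of powers, so relative uncertainties combine in quadrature:
  (1·δm/m)² = (1×0.0818)² = 0.00669;  (1·δv/v)² = (1×0.0198)² = 0.000390
δp/p = √(0.00708) = 0.0842
p = 35.6 kg·m/s, so δp = 0.0842 × 35.6 = 3.00 kg·m/s.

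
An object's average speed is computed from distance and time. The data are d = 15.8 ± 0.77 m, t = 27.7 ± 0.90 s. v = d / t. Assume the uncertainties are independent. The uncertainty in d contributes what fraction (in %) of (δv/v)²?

69.2%

(δv/v)² = (1·δd/d)² + (-1·δt/t)²
  d term: (1×0.0487)² = 0.00238
  t term: (-1×0.0325)² = 0.00106
Total = 0.00343. Share from d = 0.00238/0.00343 = 0.692.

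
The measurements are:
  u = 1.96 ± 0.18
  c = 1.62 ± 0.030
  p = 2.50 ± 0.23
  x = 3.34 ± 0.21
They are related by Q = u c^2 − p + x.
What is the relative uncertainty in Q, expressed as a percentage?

Let w = u·c^2 = 5.14. δw/w = √((1·δu/u)² + (2·δc/c)²) = √(0.00843 + 0.00137) = 0.0990, so δw = 0.509.
Q = w − p + x: δQ = √(δw² + δp² + δx²) = √(0.259 + 0.0529 + 0.0441) = 0.597
Q = 5.98, so δQ/Q = 0.597/5.98 = 0.0998.

9.98%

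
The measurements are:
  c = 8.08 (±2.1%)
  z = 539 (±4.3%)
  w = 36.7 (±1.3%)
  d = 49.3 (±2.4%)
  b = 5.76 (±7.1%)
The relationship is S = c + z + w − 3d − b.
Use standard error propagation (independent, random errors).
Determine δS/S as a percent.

Sums and differences: (δS)² = Σ (cᵢ δxᵢ)².
  (δc)² = 0.0288;  (δz)² = 537;  (δw)² = 0.228;  (3·δd)² = 12.6;  (δb)² = 0.167
δS = √(550) = 23.5
S = 430, so δS/S = 23.5/430 = 0.0545.

5.45%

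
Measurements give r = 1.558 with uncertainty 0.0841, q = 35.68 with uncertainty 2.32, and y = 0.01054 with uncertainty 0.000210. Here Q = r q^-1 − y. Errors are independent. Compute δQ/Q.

Let p = r·q^-1 = 0.04367. δp/p = √((1·δr/r)² + (-1·δq/q)²) = √(0.00291 + 0.00423) = 0.0845, so δp = 0.00369.
Q = p − y: δQ = √(δp² + δy²) = √(1.36e-05 + 4.41e-08) = 0.00370
Q = 0.03313, so δQ/Q = 0.00370/0.03313 = 0.112.

0.112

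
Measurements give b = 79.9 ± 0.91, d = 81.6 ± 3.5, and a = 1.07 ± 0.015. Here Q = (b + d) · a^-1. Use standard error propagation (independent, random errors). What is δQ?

Let u = b + d = 162. δu = √(δb² + δd²) = √(0.828 + 12.2) = 3.62, so δu/u = 0.0224.
Q is then a monomial in u, a:
δQ/Q = √((δu/u)² + (-1·δa/a)²) = √(0.000501 + 0.000197) = 0.0264
Q = 151, so δQ = 0.0264 × 151 = 3.99.

3.99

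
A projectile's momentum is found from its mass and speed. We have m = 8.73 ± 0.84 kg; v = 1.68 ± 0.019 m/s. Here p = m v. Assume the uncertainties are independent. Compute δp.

1.42 kg·m/s

Since p is a product/quotient, work with relative uncertainties:
  (1·δm/m)² = (1×0.0962)² = 0.00926;  (1·δv/v)² = (1×0.0113)² = 0.000128
δp/p = √(0.00939) = 0.0969
p = 14.7 kg·m/s, so δp = 0.0969 × 14.7 = 1.42 kg·m/s.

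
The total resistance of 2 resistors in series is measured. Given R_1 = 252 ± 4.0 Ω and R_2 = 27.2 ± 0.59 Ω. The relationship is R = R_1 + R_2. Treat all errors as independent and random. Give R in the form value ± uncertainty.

279 ± 4.04 Ω

Each term contributes (cᵢ δxᵢ)² to (δR)²:
  (δR_1)² = 16.0;  (δR_2)² = 0.348
δR = √(16.3) = 4.04 Ω
R = 279 Ω.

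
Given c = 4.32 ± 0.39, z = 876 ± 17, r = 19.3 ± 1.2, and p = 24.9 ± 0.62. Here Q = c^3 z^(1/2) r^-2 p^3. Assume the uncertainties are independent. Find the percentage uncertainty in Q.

Products/powers → add relative errors in quadrature, weighted by exponent:
  (3·δc/c)² = (3×0.0903)² = 0.0734;  (½·δz/z)² = (0.5×0.0194)² = 9.42e-05;  (-2·δr/r)² = (-2×0.0622)² = 0.0155;  (3·δp/p)² = (3×0.0249)² = 0.00558
δQ/Q = √(0.0945) = 0.307

30.7%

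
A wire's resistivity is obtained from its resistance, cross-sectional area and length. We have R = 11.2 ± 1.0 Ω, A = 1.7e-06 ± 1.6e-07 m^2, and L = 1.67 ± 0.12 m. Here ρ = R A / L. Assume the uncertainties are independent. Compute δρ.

1.69e-06 Ω·m

Since ρ is a product/quotient, work with relative uncertainties:
  (1·δR/R)² = (1×0.0893)² = 0.00797;  (1·δA/A)² = (1×0.0941)² = 0.00886;  (-1·δL/L)² = (-1×0.0719)² = 0.00516
δρ/ρ = √(0.0220) = 0.148
ρ = 1.14e-05 Ω·m, so δρ = 0.148 × 1.14e-05 = 1.69e-06 Ω·m.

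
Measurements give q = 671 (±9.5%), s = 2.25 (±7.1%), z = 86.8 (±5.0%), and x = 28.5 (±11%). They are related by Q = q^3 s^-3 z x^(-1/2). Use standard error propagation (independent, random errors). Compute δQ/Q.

Q is a product of powers, so relative uncertainties combine in quadrature:
  (3·δq/q)² = (3×0.0950)² = 0.0812;  (-3·δs/s)² = (-3×0.0710)² = 0.0454;  (1·δz/z)² = (1×0.0500)² = 0.00250;  (−½·δx/x)² = (-0.5×0.110)² = 0.00303
δQ/Q = √(0.132) = 0.363

0.363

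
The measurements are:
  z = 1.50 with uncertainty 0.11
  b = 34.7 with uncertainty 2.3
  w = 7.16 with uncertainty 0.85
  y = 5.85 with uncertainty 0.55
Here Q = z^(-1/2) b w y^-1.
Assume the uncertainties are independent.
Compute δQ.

Since Q is a product/quotient, work with relative uncertainties:
  (−½·δz/z)² = (-0.5×0.0733)² = 0.00134;  (1·δb/b)² = (1×0.0663)² = 0.00439;  (1·δw/w)² = (1×0.119)² = 0.0141;  (-1·δy/y)² = (-1×0.0940)² = 0.00884
δQ/Q = √(0.0287) = 0.169
Q = 34.7, so δQ = 0.169 × 34.7 = 5.87.

5.87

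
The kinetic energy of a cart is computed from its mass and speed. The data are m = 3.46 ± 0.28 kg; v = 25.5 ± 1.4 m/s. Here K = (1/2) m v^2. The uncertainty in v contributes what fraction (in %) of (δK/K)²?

64.8%

(δK/K)² = (1·δm/m)² + (2·δv/v)²
  m term: (1×0.0809)² = 0.00655
  v term: (2×0.0549)² = 0.0121
Total = 0.0186. Share from v = 0.0121/0.0186 = 0.648.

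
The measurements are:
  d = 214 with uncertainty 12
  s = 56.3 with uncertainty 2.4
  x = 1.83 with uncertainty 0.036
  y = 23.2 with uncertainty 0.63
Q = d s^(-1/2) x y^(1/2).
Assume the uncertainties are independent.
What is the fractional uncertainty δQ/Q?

Relative error in a monomial: (δQ/Q)² = Σ (nᵢ · δxᵢ/xᵢ)².
  (1·δd/d)² = (1×0.0561)² = 0.00314;  (−½·δs/s)² = (-0.5×0.0426)² = 0.000454;  (1·δx/x)² = (1×0.0197)² = 0.000387;  (½·δy/y)² = (0.5×0.0272)² = 0.000184
δQ/Q = √(0.00417) = 0.0646

0.0646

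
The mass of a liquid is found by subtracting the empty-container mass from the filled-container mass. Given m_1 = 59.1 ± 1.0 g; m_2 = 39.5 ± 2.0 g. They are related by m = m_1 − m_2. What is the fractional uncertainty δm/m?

Each term contributes (cᵢ δxᵢ)² to (δm)²:
  (δm_1)² = 1.00;  (δm_2)² = 4.00
δm = √(5.00) = 2.24 g
m = 19.6 g, so δm/m = 2.24/19.6 = 0.114.

0.114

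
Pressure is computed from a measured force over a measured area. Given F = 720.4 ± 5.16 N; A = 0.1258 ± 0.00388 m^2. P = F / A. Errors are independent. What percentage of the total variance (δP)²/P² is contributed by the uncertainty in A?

94.9%

(δP/P)² = (1·δF/F)² + (-1·δA/A)²
  F term: (1×0.00716)² = 5.13e-05
  A term: (-1×0.0308)² = 0.000951
Total = 0.00100. Share from A = 0.000951/0.00100 = 0.949.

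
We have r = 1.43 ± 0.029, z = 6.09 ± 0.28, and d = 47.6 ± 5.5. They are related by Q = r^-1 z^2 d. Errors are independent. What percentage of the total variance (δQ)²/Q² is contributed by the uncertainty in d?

(δQ/Q)² = (-1·δr/r)² + (2·δz/z)² + (1·δd/d)²
  r term: (-1×0.0203)² = 0.000411
  z term: (2×0.0460)² = 0.00846
  d term: (1×0.116)² = 0.0134
Total = 0.0222. Share from d = 0.0134/0.0222 = 0.601.

60.1%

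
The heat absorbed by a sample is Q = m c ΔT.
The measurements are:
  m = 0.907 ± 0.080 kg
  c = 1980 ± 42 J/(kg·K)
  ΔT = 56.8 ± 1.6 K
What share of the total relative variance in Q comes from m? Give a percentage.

86.2%

(δQ/Q)² = (1·δm/m)² + (1·δc/c)² + (1·δΔT/ΔT)²
  m term: (1×0.0882)² = 0.00778
  c term: (1×0.0212)² = 0.000450
  ΔT term: (1×0.0282)² = 0.000793
Total = 0.00902. Share from m = 0.00778/0.00902 = 0.862.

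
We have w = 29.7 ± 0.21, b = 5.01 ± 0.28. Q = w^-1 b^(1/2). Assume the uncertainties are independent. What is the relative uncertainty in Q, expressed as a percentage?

Relative error in a monomial: (δQ/Q)² = Σ (nᵢ · δxᵢ/xᵢ)².
  (-1·δw/w)² = (-1×0.00707)² = 5e-05;  (½·δb/b)² = (0.5×0.0559)² = 0.000781
δQ/Q = √(0.000831) = 0.0288

2.88%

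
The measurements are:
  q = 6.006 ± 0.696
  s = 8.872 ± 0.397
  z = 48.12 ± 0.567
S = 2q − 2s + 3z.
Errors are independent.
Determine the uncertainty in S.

2.34

Each term contributes (cᵢ δxᵢ)² to (δS)²:
  (2·δq)² = 1.94;  (2·δs)² = 0.630;  (3·δz)² = 2.89
δS = √(5.46) = 2.34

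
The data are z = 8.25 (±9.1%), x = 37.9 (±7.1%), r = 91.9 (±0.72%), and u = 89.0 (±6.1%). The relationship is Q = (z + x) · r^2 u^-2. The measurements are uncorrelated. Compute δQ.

6.74

Let w = z + x = 46.1. δw = √(δz² + δx²) = √(0.564 + 7.24) = 2.79, so δw/w = 0.0605.
Q is then a monomial in w, r, u:
δQ/Q = √((δw/w)² + (2·δr/r)² + (-2·δu/u)²) = √(0.00366 + 0.000207 + 0.0149) = 0.137
Q = 49.2, so δQ = 0.137 × 49.2 = 6.74.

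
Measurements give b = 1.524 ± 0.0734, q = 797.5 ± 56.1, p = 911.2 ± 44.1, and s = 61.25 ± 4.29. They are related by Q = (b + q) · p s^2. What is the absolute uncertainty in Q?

4.48e+08

Let u = b + q = 799.0. δu = √(δb² + δq²) = √(0.00539 + 3150) = 56.1, so δu/u = 0.0702.
Q is then a monomial in u, p, s:
δQ/Q = √((δu/u)² + (1·δp/p)² + (2·δs/s)²) = √(0.00493 + 0.00234 + 0.0196) = 0.164
Q = 2.731e+09, so δQ = 0.164 × 2.731e+09 = 4.48e+08.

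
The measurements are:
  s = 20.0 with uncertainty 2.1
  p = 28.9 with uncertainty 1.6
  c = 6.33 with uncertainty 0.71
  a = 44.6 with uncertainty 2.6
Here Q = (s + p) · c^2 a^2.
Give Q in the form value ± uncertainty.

Let u = s + p = 48.9. δu = √(δs² + δp²) = √(4.41 + 2.56) = 2.64, so δu/u = 0.0540.
Q is then a monomial in u, c, a:
δQ/Q = √((δu/u)² + (2·δc/c)² + (2·δa/a)²) = √(0.00291 + 0.0503 + 0.0136) = 0.259
Q = 3.9e+06, so δQ = 0.259 × 3.9e+06 = 1.01e+06.

(3.90 ± 1.01) × 10^6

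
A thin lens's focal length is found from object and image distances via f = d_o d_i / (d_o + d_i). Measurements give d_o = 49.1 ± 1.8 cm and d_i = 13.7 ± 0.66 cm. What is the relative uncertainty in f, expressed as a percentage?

∂f/∂d_o = (d_i/(d_o+d_i))² = 0.0476;  ∂f/∂d_i = (d_o/(d_o+d_i))² = 0.611
δf = √((∂f/∂d_o · δd_o)² + (∂f/∂d_i · δd_i)²) = √(0.00734 + 0.163) = 0.412 cm
f = 10.7 cm, so δf/f = 0.412/10.7 = 0.0385.

3.85%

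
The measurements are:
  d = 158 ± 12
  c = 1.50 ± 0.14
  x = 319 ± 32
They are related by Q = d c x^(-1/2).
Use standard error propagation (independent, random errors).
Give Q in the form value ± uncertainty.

Products/powers → add relative errors in quadrature, weighted by exponent:
  (1·δd/d)² = (1×0.0759)² = 0.00577;  (1·δc/c)² = (1×0.0933)² = 0.00871;  (−½·δx/x)² = (-0.5×0.100)² = 0.00252
δQ/Q = √(0.0170) = 0.130
Q = 13.3, so δQ = 0.130 × 13.3 = 1.73.

13.3 ± 1.73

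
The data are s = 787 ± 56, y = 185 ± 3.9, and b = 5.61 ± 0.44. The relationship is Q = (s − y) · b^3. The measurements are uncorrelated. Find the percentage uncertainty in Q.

Let u = s − y = 602. δu = √(δs² + δy²) = √(3140 + 15.2) = 56.1, so δu/u = 0.0932.
Q is then a monomial in u, b:
δQ/Q = √((δu/u)² + (3·δb/b)²) = √(0.00870 + 0.0554) = 0.253

25.3%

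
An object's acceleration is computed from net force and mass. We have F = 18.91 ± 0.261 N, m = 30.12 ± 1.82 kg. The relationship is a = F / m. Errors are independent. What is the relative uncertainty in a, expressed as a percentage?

Each factor contributes (exponent × relative error)² to (δa/a)²:
  (1·δF/F)² = (1×0.0138)² = 0.000191;  (-1·δm/m)² = (-1×0.0604)² = 0.00365
δa/a = √(0.00384) = 0.0620

6.20%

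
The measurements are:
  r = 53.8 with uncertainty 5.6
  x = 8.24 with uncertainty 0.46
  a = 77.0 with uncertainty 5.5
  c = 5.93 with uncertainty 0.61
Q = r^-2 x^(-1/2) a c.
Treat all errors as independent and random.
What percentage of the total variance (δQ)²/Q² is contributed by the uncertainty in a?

(δQ/Q)² = (-2·δr/r)² + (−½·δx/x)² + (1·δa/a)² + (1·δc/c)²
  r term: (-2×0.104)² = 0.0433
  x term: (-0.5×0.0558)² = 0.000779
  a term: (1×0.0714)² = 0.00510
  c term: (1×0.103)² = 0.0106
Total = 0.0598. Share from a = 0.00510/0.0598 = 0.0853.

8.53%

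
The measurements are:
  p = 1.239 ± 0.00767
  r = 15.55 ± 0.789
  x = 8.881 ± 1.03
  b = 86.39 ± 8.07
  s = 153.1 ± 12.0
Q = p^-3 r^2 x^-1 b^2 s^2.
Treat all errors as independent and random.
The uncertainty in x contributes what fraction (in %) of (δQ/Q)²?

(δQ/Q)² = (-3·δp/p)² + (2·δr/r)² + (-1·δx/x)² + (2·δb/b)² + (2·δs/s)²
  p term: (-3×0.00619)² = 0.000345
  r term: (2×0.0507)² = 0.0103
  x term: (-1×0.116)² = 0.0135
  b term: (2×0.0934)² = 0.0349
  s term: (2×0.0784)² = 0.0246
Total = 0.0836. Share from x = 0.0135/0.0836 = 0.161.

16.1%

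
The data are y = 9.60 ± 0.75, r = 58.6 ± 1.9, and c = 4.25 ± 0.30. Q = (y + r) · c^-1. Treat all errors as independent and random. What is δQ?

1.23

Let u = y + r = 68.2. δu = √(δy² + δr²) = √(0.562 + 3.61) = 2.04, so δu/u = 0.0300.
Q is then a monomial in u, c:
δQ/Q = √((δu/u)² + (-1·δc/c)²) = √(0.000897 + 0.00498) = 0.0767
Q = 16.0, so δQ = 0.0767 × 16.0 = 1.23.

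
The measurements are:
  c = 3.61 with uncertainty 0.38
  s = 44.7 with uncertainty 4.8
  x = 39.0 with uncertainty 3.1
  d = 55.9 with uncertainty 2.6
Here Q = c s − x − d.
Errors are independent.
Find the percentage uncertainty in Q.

37.0%

Let p = c·s = 161. δp/p = √((1·δc/c)² + (1·δs/s)²) = √(0.0111 + 0.0115) = 0.150, so δp = 24.3.
Q = p − x − d: δQ = √(δp² + δx² + δd²) = √(589 + 9.61 + 6.76) = 24.6
Q = 66.5, so δQ/Q = 24.6/66.5 = 0.370.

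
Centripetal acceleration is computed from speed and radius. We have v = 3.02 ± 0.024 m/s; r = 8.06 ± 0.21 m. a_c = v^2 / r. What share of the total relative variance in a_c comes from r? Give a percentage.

(δa_c/a_c)² = (2·δv/v)² + (-1·δr/r)²
  v term: (2×0.00795)² = 0.000253
  r term: (-1×0.0261)² = 0.000679
Total = 0.000931. Share from r = 0.000679/0.000931 = 0.729.

72.9%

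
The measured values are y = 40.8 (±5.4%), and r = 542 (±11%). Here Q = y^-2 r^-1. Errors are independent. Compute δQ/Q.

Products/powers → add relative errors in quadrature, weighted by exponent:
  (-2·δy/y)² = (-2×0.0540)² = 0.0117;  (-1·δr/r)² = (-1×0.110)² = 0.0121
δQ/Q = √(0.0238) = 0.154

0.154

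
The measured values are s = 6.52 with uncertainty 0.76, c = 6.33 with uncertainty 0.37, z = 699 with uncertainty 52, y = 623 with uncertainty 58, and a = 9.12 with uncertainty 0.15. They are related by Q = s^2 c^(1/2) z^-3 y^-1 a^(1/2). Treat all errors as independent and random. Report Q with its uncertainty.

Q is a product of powers, so relative uncertainties combine in quadrature:
  (2·δs/s)² = (2×0.117)² = 0.0543;  (½·δc/c)² = (0.5×0.0585)² = 0.000854;  (-3·δz/z)² = (-3×0.0744)² = 0.0498;  (-1·δy/y)² = (-1×0.0931)² = 0.00867;  (½·δa/a)² = (0.5×0.0164)² = 6.76e-05
δQ/Q = √(0.114) = 0.337
Q = 1.52e-09, so δQ = 0.337 × 1.52e-09 = 5.12e-10.

(1.52 ± 0.512) × 10^-9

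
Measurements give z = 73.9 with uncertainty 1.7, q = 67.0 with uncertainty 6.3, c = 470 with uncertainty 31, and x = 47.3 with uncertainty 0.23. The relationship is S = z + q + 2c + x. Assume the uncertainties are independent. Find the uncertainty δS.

S is a linear combination, so absolute uncertainties add in quadrature:
  (δz)² = 2.89;  (δq)² = 39.7;  (2·δc)² = 3840;  (δx)² = 0.0529
δS = √(3890) = 62.3

62.3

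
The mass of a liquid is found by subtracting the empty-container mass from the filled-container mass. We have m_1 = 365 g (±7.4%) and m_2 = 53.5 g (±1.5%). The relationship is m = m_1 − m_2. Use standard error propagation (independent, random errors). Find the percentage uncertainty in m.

8.67%

Each term contributes (cᵢ δxᵢ)² to (δm)²:
  (δm_1)² = 730;  (δm_2)² = 0.644
δm = √(730) = 27.0 g
m = 312 g, so δm/m = 27.0/312 = 0.0867.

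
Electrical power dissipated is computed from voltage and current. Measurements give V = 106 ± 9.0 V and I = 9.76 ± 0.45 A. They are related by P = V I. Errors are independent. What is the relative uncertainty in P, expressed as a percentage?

9.66%

Relative error in a monomial: (δP/P)² = Σ (nᵢ · δxᵢ/xᵢ)².
  (1·δV/V)² = (1×0.0849)² = 0.00721;  (1·δI/I)² = (1×0.0461)² = 0.00213
δP/P = √(0.00933) = 0.0966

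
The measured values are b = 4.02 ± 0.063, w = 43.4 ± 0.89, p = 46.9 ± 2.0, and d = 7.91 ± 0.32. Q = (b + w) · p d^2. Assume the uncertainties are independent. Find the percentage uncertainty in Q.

Let u = b + w = 47.4. δu = √(δb² + δw²) = √(0.00397 + 0.792) = 0.892, so δu/u = 0.0188.
Q is then a monomial in u, p, d:
δQ/Q = √((δu/u)² + (1·δp/p)² + (2·δd/d)²) = √(0.000354 + 0.00182 + 0.00655) = 0.0934

9.34%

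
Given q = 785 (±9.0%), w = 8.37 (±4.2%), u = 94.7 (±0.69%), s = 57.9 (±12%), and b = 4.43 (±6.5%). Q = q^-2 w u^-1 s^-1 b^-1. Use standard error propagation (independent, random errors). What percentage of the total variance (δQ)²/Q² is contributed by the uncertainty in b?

(δQ/Q)² = (-2·δq/q)² + (1·δw/w)² + (-1·δu/u)² + (-1·δs/s)² + (-1·δb/b)²
  q term: (-2×0.0900)² = 0.0324
  w term: (1×0.0420)² = 0.00176
  u term: (-1×0.00690)² = 4.76e-05
  s term: (-1×0.120)² = 0.0144
  b term: (-1×0.0650)² = 0.00423
Total = 0.0528. Share from b = 0.00423/0.0528 = 0.0800.

8.00%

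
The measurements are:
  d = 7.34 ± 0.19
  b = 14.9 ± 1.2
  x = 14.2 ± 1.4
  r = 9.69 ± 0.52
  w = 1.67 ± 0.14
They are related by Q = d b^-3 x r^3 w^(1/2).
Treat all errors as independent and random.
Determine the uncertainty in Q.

Q is a product of powers, so relative uncertainties combine in quadrature:
  (1·δd/d)² = (1×0.0259)² = 0.000670;  (-3·δb/b)² = (-3×0.0805)² = 0.0584;  (1·δx/x)² = (1×0.0986)² = 0.00972;  (3·δr/r)² = (3×0.0537)² = 0.0259;  (½·δw/w)² = (0.5×0.0838)² = 0.00176
δQ/Q = √(0.0964) = 0.311
Q = 37.0, so δQ = 0.311 × 37.0 = 11.5.

11.5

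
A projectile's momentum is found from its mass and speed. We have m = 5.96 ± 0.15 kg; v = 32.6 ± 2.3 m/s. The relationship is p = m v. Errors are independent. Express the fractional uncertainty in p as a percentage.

Products/powers → add relative errors in quadrature, weighted by exponent:
  (1·δm/m)² = (1×0.0252)² = 0.000633;  (1·δv/v)² = (1×0.0706)² = 0.00498
δp/p = √(0.00561) = 0.0749

7.49%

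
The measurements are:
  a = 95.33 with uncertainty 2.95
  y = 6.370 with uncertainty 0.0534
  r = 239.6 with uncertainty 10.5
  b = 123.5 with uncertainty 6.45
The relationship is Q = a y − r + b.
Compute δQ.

Let p = a·y = 607.3. δp/p = √((1·δa/a)² + (1·δy/y)²) = √(0.000958 + 7.03e-05) = 0.0321, so δp = 19.5.
Q = p − r + b: δQ = √(δp² + δr² + δb²) = √(379 + 110 + 41.6) = 23.0

23.0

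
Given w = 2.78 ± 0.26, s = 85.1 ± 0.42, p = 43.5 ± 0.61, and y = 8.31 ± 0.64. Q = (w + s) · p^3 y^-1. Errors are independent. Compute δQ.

76500

Let u = w + s = 87.9. δu = √(δw² + δs²) = √(0.0676 + 0.176) = 0.494, so δu/u = 0.00562.
Q is then a monomial in u, p, y:
δQ/Q = √((δu/u)² + (3·δp/p)² + (-1·δy/y)²) = √(3.16e-05 + 0.00177 + 0.00593) = 0.0879
Q = 8.7e+05, so δQ = 0.0879 × 8.7e+05 = 76500.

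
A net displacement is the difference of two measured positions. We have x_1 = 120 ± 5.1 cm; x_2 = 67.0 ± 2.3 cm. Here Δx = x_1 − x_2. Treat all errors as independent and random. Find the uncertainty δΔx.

Sums and differences: (δΔx)² = Σ (cᵢ δxᵢ)².
  (δx_1)² = 26.0;  (δx_2)² = 5.29
δΔx = √(31.3) = 5.59 cm

5.59 cm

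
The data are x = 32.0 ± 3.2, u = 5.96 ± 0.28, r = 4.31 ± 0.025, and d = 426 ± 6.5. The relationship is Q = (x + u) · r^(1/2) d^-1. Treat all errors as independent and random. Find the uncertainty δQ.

Let w = x + u = 38.0. δw = √(δx² + δu²) = √(10.2 + 0.0784) = 3.21, so δw/w = 0.0846.
Q is then a monomial in w, r, d:
δQ/Q = √((δw/w)² + (½·δr/r)² + (-1·δd/d)²) = √(0.00716 + 8.41e-06 + 0.000233) = 0.0860
Q = 0.185, so δQ = 0.0860 × 0.185 = 0.0159.

0.0159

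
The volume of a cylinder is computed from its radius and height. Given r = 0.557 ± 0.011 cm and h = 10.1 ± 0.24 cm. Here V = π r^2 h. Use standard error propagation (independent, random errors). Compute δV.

0.454 cm^3

For a monomial V ∝ r^2, h, fractional errors add in quadrature:
  (2·δr/r)² = (2×0.0197)² = 0.00156;  (1·δh/h)² = (1×0.0238)² = 0.000565
δV/V = √(0.00212) = 0.0461
V = 9.84 cm^3, so δV = 0.0461 × 9.84 = 0.454 cm^3.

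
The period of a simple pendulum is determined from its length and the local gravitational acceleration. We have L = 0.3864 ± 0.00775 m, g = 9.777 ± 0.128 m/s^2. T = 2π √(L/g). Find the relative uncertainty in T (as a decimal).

0.0120

Relative error in a monomial: (δT/T)² = Σ (nᵢ · δxᵢ/xᵢ)².
  (½·δL/L)² = (0.5×0.0201)² = 0.000101;  (−½·δg/g)² = (-0.5×0.0131)² = 4.28e-05
δT/T = √(0.000143) = 0.0120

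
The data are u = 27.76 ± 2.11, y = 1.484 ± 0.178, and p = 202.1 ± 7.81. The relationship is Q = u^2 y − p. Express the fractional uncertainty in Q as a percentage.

Let w = u^2·y = 1144. δw/w = √((2·δu/u)² + (1·δy/y)²) = √(0.0231 + 0.0144) = 0.194, so δw = 221.
Q = w − p: δQ = √(δw² + δp²) = √(49000 + 61.0) = 222
Q = 941.5, so δQ/Q = 222/941.5 = 0.235.

23.5%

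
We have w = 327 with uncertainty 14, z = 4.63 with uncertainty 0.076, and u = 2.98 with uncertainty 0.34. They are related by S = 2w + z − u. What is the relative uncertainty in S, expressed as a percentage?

S is a linear combination, so absolute uncertainties add in quadrature:
  (2·δw)² = 784;  (δz)² = 0.00578;  (δu)² = 0.116
δS = √(784) = 28.0
S = 656, so δS/S = 28.0/656 = 0.0427.

4.27%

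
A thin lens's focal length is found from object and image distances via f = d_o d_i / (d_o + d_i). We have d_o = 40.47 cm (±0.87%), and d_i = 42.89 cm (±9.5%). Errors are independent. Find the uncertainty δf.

0.965 cm

∂f/∂d_o = (d_i/(d_o+d_i))² = 0.265;  ∂f/∂d_i = (d_o/(d_o+d_i))² = 0.236
δf = √((∂f/∂d_o · δd_o)² + (∂f/∂d_i · δd_i)²) = √(0.00869 + 0.922) = 0.965 cm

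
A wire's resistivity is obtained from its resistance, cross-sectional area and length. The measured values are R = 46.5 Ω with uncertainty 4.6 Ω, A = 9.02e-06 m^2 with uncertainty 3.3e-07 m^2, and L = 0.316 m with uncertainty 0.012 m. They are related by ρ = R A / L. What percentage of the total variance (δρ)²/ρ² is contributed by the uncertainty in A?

10.7%

(δρ/ρ)² = (1·δR/R)² + (1·δA/A)² + (-1·δL/L)²
  R term: (1×0.0989)² = 0.00979
  A term: (1×0.0366)² = 0.00134
  L term: (-1×0.0380)² = 0.00144
Total = 0.0126. Share from A = 0.00134/0.0126 = 0.107.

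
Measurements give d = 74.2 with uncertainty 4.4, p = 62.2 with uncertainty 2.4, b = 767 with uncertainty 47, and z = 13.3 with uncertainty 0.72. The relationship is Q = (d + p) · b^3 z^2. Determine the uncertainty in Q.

2.36e+12

Let u = d + p = 136. δu = √(δd² + δp²) = √(19.4 + 5.76) = 5.01, so δu/u = 0.0367.
Q is then a monomial in u, b, z:
δQ/Q = √((δu/u)² + (3·δb/b)² + (2·δz/z)²) = √(0.00135 + 0.0338 + 0.0117) = 0.216
Q = 1.09e+13, so δQ = 0.216 × 1.09e+13 = 2.36e+12.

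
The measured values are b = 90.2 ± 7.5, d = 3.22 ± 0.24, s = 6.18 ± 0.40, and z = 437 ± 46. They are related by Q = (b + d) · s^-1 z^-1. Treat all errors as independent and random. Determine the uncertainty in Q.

0.00510

Let u = b + d = 93.4. δu = √(δb² + δd²) = √(56.2 + 0.0576) = 7.50, so δu/u = 0.0803.
Q is then a monomial in u, s, z:
δQ/Q = √((δu/u)² + (-1·δs/s)² + (-1·δz/z)²) = √(0.00645 + 0.00419 + 0.0111) = 0.147
Q = 0.0346, so δQ = 0.147 × 0.0346 = 0.00510.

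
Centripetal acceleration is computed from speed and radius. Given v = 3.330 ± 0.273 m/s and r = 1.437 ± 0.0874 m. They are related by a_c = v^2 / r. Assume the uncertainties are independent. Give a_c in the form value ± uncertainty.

Since a_c is a product/quotient, work with relative uncertainties:
  (2·δv/v)² = (2×0.0820)² = 0.0269;  (-1·δr/r)² = (-1×0.0608)² = 0.00370
δa_c/a_c = √(0.0306) = 0.175
a_c = 7.717 m/s^2, so δa_c = 0.175 × 7.717 = 1.35 m/s^2.

7.717 ± 1.35 m/s^2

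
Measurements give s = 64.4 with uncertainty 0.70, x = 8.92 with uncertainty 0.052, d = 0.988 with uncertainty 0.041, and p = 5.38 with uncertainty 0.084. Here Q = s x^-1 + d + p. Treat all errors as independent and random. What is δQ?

Let w = s·x^-1 = 7.22. δw/w = √((1·δs/s)² + (-1·δx/x)²) = √(0.000118 + 3.4e-05) = 0.0123, so δw = 0.0890.
Q = w + d + p: δQ = √(δw² + δd² + δp²) = √(0.00793 + 0.00168 + 0.00706) = 0.129

0.129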